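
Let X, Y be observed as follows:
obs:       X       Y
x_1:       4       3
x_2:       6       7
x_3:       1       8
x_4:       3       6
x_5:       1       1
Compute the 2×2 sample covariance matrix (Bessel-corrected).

Step 1 — column means:
  mean(X) = (4 + 6 + 1 + 3 + 1) / 5 = 15/5 = 3
  mean(Y) = (3 + 7 + 8 + 6 + 1) / 5 = 25/5 = 5

Step 2 — sample covariance S[i,j] = (1/(n-1)) · Σ_k (x_{k,i} - mean_i) · (x_{k,j} - mean_j), with n-1 = 4.
  S[X,X] = ((1)·(1) + (3)·(3) + (-2)·(-2) + (0)·(0) + (-2)·(-2)) / 4 = 18/4 = 4.5
  S[X,Y] = ((1)·(-2) + (3)·(2) + (-2)·(3) + (0)·(1) + (-2)·(-4)) / 4 = 6/4 = 1.5
  S[Y,Y] = ((-2)·(-2) + (2)·(2) + (3)·(3) + (1)·(1) + (-4)·(-4)) / 4 = 34/4 = 8.5

S is symmetric (S[j,i] = S[i,j]). Assembling:

S = [[4.5, 1.5],
 [1.5, 8.5]]


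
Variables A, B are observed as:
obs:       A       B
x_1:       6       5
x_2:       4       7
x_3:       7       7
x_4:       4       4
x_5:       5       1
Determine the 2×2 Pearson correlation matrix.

Step 1 — column means:
  mean(A) = (6 + 4 + 7 + 4 + 5) / 5 = 26/5 = 5.2
  mean(B) = (5 + 7 + 7 + 4 + 1) / 5 = 24/5 = 4.8

Step 2 — sample variances and covariances s[i,j] = (1/(n-1)) · Σ_k (x_{k,i} - mean_i) · (x_{k,j} - mean_j), with n-1 = 4:
  s[A,A] = ((0.8)·(0.8) + (-1.2)·(-1.2) + (1.8)·(1.8) + (-1.2)·(-1.2) + (-0.2)·(-0.2)) / 4 = 6.8/4 = 1.7
  s[A,B] = ((0.8)·(0.2) + (-1.2)·(2.2) + (1.8)·(2.2) + (-1.2)·(-0.8) + (-0.2)·(-3.8)) / 4 = 3.2/4 = 0.8
  s[B,B] = ((0.2)·(0.2) + (2.2)·(2.2) + (2.2)·(2.2) + (-0.8)·(-0.8) + (-3.8)·(-3.8)) / 4 = 24.8/4 = 6.2
  Sample standard deviations s_i = √(s[i,i]):
  s(A) = √(1.7) = 1.3038
  s(B) = √(6.2) = 2.49

Step 3 — r_{ij} = s_{ij} / (s_i · s_j):
  r[A,A] = 1 (diagonal).
  r[A,B] = 0.8 / (1.3038 · 2.49) = 0.8 / 3.2465 = 0.2464
  r[B,B] = 1 (diagonal).

R is symmetric with unit diagonal. Assembling:

R = [[1, 0.2464],
 [0.2464, 1]]


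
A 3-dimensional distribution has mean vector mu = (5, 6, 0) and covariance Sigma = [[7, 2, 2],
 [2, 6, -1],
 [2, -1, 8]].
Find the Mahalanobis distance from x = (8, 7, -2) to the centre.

Step 1 — centre the observation: (x - mu) = (3, 1, -2).

Step 2 — invert Sigma (cofactor / det for 3×3, or solve directly):
  Sigma^{-1} = [[0.1774, -0.0679, -0.0528],
 [-0.0679, 0.1962, 0.0415],
 [-0.0528, 0.0415, 0.1434]].

Step 3 — form the quadratic (x - mu)^T · Sigma^{-1} · (x - mu):
  Sigma^{-1} · (x - mu) = (0.5698, -0.0906, -0.4038).
  (x - mu)^T · [Sigma^{-1} · (x - mu)] = (3)·(0.5698) + (1)·(-0.0906) + (-2)·(-0.4038) = 2.4264.

Step 4 — take square root: d = √(2.4264) ≈ 1.5577.

d(x, mu) = √(2.4264) ≈ 1.5577


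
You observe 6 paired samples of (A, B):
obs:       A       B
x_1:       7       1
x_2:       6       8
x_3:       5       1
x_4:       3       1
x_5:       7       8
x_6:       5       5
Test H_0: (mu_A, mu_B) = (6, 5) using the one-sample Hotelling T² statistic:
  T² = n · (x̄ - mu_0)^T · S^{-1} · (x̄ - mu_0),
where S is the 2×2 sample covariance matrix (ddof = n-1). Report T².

Step 1 — sample mean vector:
  mean(A) = (7 + 6 + 5 + 3 + 7 + 5) / 6 = 33/6 = 5.5
  mean(B) = (1 + 8 + 1 + 1 + 8 + 5) / 6 = 24/6 = 4
  x̄ = (5.5, 4),  deviation x̄ - mu_0 = (5.5, 4) - (6, 5) = (-0.5, -1).

Step 2 — sample covariance matrix, S[i,j] = (1/(n-1)) · Σ_k (x_{k,i} - mean_i) · (x_{k,j} - mean_j), divisor n-1 = 5:
  S[A,A] = ((1.5)·(1.5) + (0.5)·(0.5) + (-0.5)·(-0.5) + (-2.5)·(-2.5) + (1.5)·(1.5) + (-0.5)·(-0.5)) / 5 = 11.5/5 = 2.3
  S[A,B] = ((1.5)·(-3) + (0.5)·(4) + (-0.5)·(-3) + (-2.5)·(-3) + (1.5)·(4) + (-0.5)·(1)) / 5 = 12/5 = 2.4
  S[B,B] = ((-3)·(-3) + (4)·(4) + (-3)·(-3) + (-3)·(-3) + (4)·(4) + (1)·(1)) / 5 = 60/5 = 12
  S = [[2.3, 2.4],
 [2.4, 12]].

Step 3 — invert S. det(S) = 2.3·12 - (2.4)² = 21.84.
  S^{-1} = (1/det) · [[d, -b], [-b, a]] = [[0.5495, -0.1099],
 [-0.1099, 0.1053]].

Step 4 — quadratic form (x̄ - mu_0)^T · S^{-1} · (x̄ - mu_0):
  S^{-1} · (x̄ - mu_0) = (-0.1648, -0.0504),
  (x̄ - mu_0)^T · [...] = (-0.5)·(-0.1648) + (-1)·(-0.0504) = 0.1328.

Step 5 — scale by n: T² = 6 · 0.1328 = 0.7967.

T² ≈ 0.7967


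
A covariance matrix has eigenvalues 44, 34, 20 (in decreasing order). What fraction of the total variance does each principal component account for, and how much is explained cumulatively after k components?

Step 1 — total variance = trace(Sigma) = Σ λ_i = 44 + 34 + 20 = 98.

Step 2 — fraction explained by component i = λ_i / Σ λ:
  PC1: 44/98 = 0.449
  PC2: 34/98 = 0.3469
  PC3: 20/98 = 0.2041

Step 3 — cumulative fraction after k components = (λ_1 + ... + λ_k) / Σ λ:
  k = 1: 44/98 = 0.449
  k = 2: (44 + 34)/98 = 78/98 = 0.7959
  k = 3: (44 + 34 + 20)/98 = 98/98 = 1

Summary (fraction, with percent):

explained: PC1 0.449 (44.9%), PC2 0.3469 (34.69%), PC3 0.2041 (20.41%);  cumulative: 0.449, 0.7959, 1


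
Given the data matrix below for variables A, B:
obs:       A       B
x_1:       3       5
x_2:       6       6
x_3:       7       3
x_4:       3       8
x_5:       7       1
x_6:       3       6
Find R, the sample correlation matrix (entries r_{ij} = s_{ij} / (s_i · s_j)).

Step 1 — column means:
  mean(A) = (3 + 6 + 7 + 3 + 7 + 3) / 6 = 29/6 = 4.8333
  mean(B) = (5 + 6 + 3 + 8 + 1 + 6) / 6 = 29/6 = 4.8333

Step 2 — sample variances and covariances s[i,j] = (1/(n-1)) · Σ_k (x_{k,i} - mean_i) · (x_{k,j} - mean_j), with n-1 = 5:
  s[A,A] = ((-1.8333)·(-1.8333) + (1.1667)·(1.1667) + (2.1667)·(2.1667) + (-1.8333)·(-1.8333) + (2.1667)·(2.1667) + (-1.8333)·(-1.8333)) / 5 = 20.8333/5 = 4.1667
  s[A,B] = ((-1.8333)·(0.1667) + (1.1667)·(1.1667) + (2.1667)·(-1.8333) + (-1.8333)·(3.1667) + (2.1667)·(-3.8333) + (-1.8333)·(1.1667)) / 5 = -19.1667/5 = -3.8333
  s[B,B] = ((0.1667)·(0.1667) + (1.1667)·(1.1667) + (-1.8333)·(-1.8333) + (3.1667)·(3.1667) + (-3.8333)·(-3.8333) + (1.1667)·(1.1667)) / 5 = 30.8333/5 = 6.1667
  Sample standard deviations s_i = √(s[i,i]):
  s(A) = √(4.1667) = 2.0412
  s(B) = √(6.1667) = 2.4833

Step 3 — r_{ij} = s_{ij} / (s_i · s_j):
  r[A,A] = 1 (diagonal).
  r[A,B] = -3.8333 / (2.0412 · 2.4833) = -3.8333 / 5.069 = -0.7562
  r[B,B] = 1 (diagonal).

R is symmetric with unit diagonal. Assembling:

R = [[1, -0.7562],
 [-0.7562, 1]]


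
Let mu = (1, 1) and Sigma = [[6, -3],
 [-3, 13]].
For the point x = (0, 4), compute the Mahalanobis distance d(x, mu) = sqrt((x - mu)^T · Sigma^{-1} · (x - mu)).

Step 1 — centre the observation: (x - mu) = (-1, 3).

Step 2 — invert Sigma. det(Sigma) = 6·13 - (-3)² = 69.
  Sigma^{-1} = (1/det) · [[d, -b], [-b, a]] = [[0.1884, 0.0435],
 [0.0435, 0.087]].

Step 3 — form the quadratic (x - mu)^T · Sigma^{-1} · (x - mu):
  Sigma^{-1} · (x - mu) = (-0.058, 0.2174).
  (x - mu)^T · [Sigma^{-1} · (x - mu)] = (-1)·(-0.058) + (3)·(0.2174) = 0.7101.

Step 4 — take square root: d = √(0.7101) ≈ 0.8427.

d(x, mu) = √(0.7101) ≈ 0.8427


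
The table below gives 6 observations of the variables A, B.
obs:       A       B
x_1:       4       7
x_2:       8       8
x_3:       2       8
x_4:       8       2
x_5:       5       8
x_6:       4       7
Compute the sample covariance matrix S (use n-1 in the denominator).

Step 1 — column means:
  mean(A) = (4 + 8 + 2 + 8 + 5 + 4) / 6 = 31/6 = 5.1667
  mean(B) = (7 + 8 + 8 + 2 + 8 + 7) / 6 = 40/6 = 6.6667

Step 2 — sample covariance S[i,j] = (1/(n-1)) · Σ_k (x_{k,i} - mean_i) · (x_{k,j} - mean_j), with n-1 = 5.
  S[A,A] = ((-1.1667)·(-1.1667) + (2.8333)·(2.8333) + (-3.1667)·(-3.1667) + (2.8333)·(2.8333) + (-0.1667)·(-0.1667) + (-1.1667)·(-1.1667)) / 5 = 28.8333/5 = 5.7667
  S[A,B] = ((-1.1667)·(0.3333) + (2.8333)·(1.3333) + (-3.1667)·(1.3333) + (2.8333)·(-4.6667) + (-0.1667)·(1.3333) + (-1.1667)·(0.3333)) / 5 = -14.6667/5 = -2.9333
  S[B,B] = ((0.3333)·(0.3333) + (1.3333)·(1.3333) + (1.3333)·(1.3333) + (-4.6667)·(-4.6667) + (1.3333)·(1.3333) + (0.3333)·(0.3333)) / 5 = 27.3333/5 = 5.4667

S is symmetric (S[j,i] = S[i,j]). Assembling:

S = [[5.7667, -2.9333],
 [-2.9333, 5.4667]]


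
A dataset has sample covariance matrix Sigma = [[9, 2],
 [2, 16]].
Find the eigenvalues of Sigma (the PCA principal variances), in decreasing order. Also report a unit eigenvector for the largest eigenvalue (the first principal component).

Step 1 — characteristic polynomial of 2×2 Sigma:
  det(Sigma - λI) = λ² - trace · λ + det = 0.
  trace = 9 + 16 = 25, det = 9·16 - (2)² = 140.
Step 2 — discriminant:
  Δ = trace² - 4·det = 625 - 560 = 65.
Step 3 — eigenvalues:
  λ = (trace ± √Δ)/2 = (25 ± 8.0623)/2,
  λ_1 = 16.5311,  λ_2 = 8.4689.

Step 4 — unit eigenvector for λ_1: solve (Sigma - λ_1 I)v = 0. First row:
  (9 - 16.5311)·v_x + (2)·v_y = 0, i.e. (-7.5311)·v_x + (2)·v_y = 0,
  so v ∝ (b, λ_1 - a) = (2, 7.5311) = u.
  ||u|| = √((2)² + (7.5311)²) = √(60.7179) ≈ 7.7922,
  v_1 = u/||u|| ≈ (0.2567, 0.9665) (||v_1|| = 1).

λ_1 = 16.5311,  λ_2 = 8.4689;  v_1 ≈ (0.2567, 0.9665)


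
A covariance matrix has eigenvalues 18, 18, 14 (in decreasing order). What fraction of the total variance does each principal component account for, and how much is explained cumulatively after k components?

Step 1 — total variance = trace(Sigma) = Σ λ_i = 18 + 18 + 14 = 50.

Step 2 — fraction explained by component i = λ_i / Σ λ:
  PC1: 18/50 = 0.36
  PC2: 18/50 = 0.36
  PC3: 14/50 = 0.28

Step 3 — cumulative fraction after k components = (λ_1 + ... + λ_k) / Σ λ:
  k = 1: 18/50 = 0.36
  k = 2: (18 + 18)/50 = 36/50 = 0.72
  k = 3: (18 + 18 + 14)/50 = 50/50 = 1

Summary (fraction, with percent):

explained: PC1 0.36 (36%), PC2 0.36 (36%), PC3 0.28 (28%);  cumulative: 0.36, 0.72, 1


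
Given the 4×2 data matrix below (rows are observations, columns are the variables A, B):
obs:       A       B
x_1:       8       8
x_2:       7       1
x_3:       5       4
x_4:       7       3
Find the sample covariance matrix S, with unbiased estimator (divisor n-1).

Step 1 — column means:
  mean(A) = (8 + 7 + 5 + 7) / 4 = 27/4 = 6.75
  mean(B) = (8 + 1 + 4 + 3) / 4 = 16/4 = 4

Step 2 — sample covariance S[i,j] = (1/(n-1)) · Σ_k (x_{k,i} - mean_i) · (x_{k,j} - mean_j), with n-1 = 3.
  S[A,A] = ((1.25)·(1.25) + (0.25)·(0.25) + (-1.75)·(-1.75) + (0.25)·(0.25)) / 3 = 4.75/3 = 1.5833
  S[A,B] = ((1.25)·(4) + (0.25)·(-3) + (-1.75)·(0) + (0.25)·(-1)) / 3 = 4/3 = 1.3333
  S[B,B] = ((4)·(4) + (-3)·(-3) + (0)·(0) + (-1)·(-1)) / 3 = 26/3 = 8.6667

S is symmetric (S[j,i] = S[i,j]). Assembling:

S = [[1.5833, 1.3333],
 [1.3333, 8.6667]]


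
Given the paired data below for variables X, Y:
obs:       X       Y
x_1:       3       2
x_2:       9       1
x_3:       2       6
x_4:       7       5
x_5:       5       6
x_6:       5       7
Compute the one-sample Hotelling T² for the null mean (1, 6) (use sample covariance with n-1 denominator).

Step 1 — sample mean vector:
  mean(X) = (3 + 9 + 2 + 7 + 5 + 5) / 6 = 31/6 = 5.1667
  mean(Y) = (2 + 1 + 6 + 5 + 6 + 7) / 6 = 27/6 = 4.5
  x̄ = (5.1667, 4.5),  deviation x̄ - mu_0 = (5.1667, 4.5) - (1, 6) = (4.1667, -1.5).

Step 2 — sample covariance matrix, S[i,j] = (1/(n-1)) · Σ_k (x_{k,i} - mean_i) · (x_{k,j} - mean_j), divisor n-1 = 5:
  S[X,X] = ((-2.1667)·(-2.1667) + (3.8333)·(3.8333) + (-3.1667)·(-3.1667) + (1.8333)·(1.8333) + (-0.1667)·(-0.1667) + (-0.1667)·(-0.1667)) / 5 = 32.8333/5 = 6.5667
  S[X,Y] = ((-2.1667)·(-2.5) + (3.8333)·(-3.5) + (-3.1667)·(1.5) + (1.8333)·(0.5) + (-0.1667)·(1.5) + (-0.1667)·(2.5)) / 5 = -12.5/5 = -2.5
  S[Y,Y] = ((-2.5)·(-2.5) + (-3.5)·(-3.5) + (1.5)·(1.5) + (0.5)·(0.5) + (1.5)·(1.5) + (2.5)·(2.5)) / 5 = 29.5/5 = 5.9
  S = [[6.5667, -2.5],
 [-2.5, 5.9]].

Step 3 — invert S. det(S) = 6.5667·5.9 - (-2.5)² = 32.4933.
  S^{-1} = (1/det) · [[d, -b], [-b, a]] = [[0.1816, 0.0769],
 [0.0769, 0.2021]].

Step 4 — quadratic form (x̄ - mu_0)^T · S^{-1} · (x̄ - mu_0):
  S^{-1} · (x̄ - mu_0) = (0.6412, 0.0174),
  (x̄ - mu_0)^T · [...] = (4.1667)·(0.6412) + (-1.5)·(0.0174) = 2.6453.

Step 5 — scale by n: T² = 6 · 2.6453 = 15.872.

T² ≈ 15.872


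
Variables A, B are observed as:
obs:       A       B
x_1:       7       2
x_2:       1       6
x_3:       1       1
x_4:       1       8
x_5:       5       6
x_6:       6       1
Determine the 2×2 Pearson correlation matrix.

Step 1 — column means:
  mean(A) = (7 + 1 + 1 + 1 + 5 + 6) / 6 = 21/6 = 3.5
  mean(B) = (2 + 6 + 1 + 8 + 6 + 1) / 6 = 24/6 = 4

Step 2 — sample variances and covariances s[i,j] = (1/(n-1)) · Σ_k (x_{k,i} - mean_i) · (x_{k,j} - mean_j), with n-1 = 5:
  s[A,A] = ((3.5)·(3.5) + (-2.5)·(-2.5) + (-2.5)·(-2.5) + (-2.5)·(-2.5) + (1.5)·(1.5) + (2.5)·(2.5)) / 5 = 39.5/5 = 7.9
  s[A,B] = ((3.5)·(-2) + (-2.5)·(2) + (-2.5)·(-3) + (-2.5)·(4) + (1.5)·(2) + (2.5)·(-3)) / 5 = -19/5 = -3.8
  s[B,B] = ((-2)·(-2) + (2)·(2) + (-3)·(-3) + (4)·(4) + (2)·(2) + (-3)·(-3)) / 5 = 46/5 = 9.2
  Sample standard deviations s_i = √(s[i,i]):
  s(A) = √(7.9) = 2.8107
  s(B) = √(9.2) = 3.0332

Step 3 — r_{ij} = s_{ij} / (s_i · s_j):
  r[A,A] = 1 (diagonal).
  r[A,B] = -3.8 / (2.8107 · 3.0332) = -3.8 / 8.5253 = -0.4457
  r[B,B] = 1 (diagonal).

R is symmetric with unit diagonal. Assembling:

R = [[1, -0.4457],
 [-0.4457, 1]]


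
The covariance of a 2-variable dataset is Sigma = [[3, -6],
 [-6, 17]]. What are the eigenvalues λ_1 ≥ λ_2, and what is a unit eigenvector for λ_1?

Step 1 — characteristic polynomial of 2×2 Sigma:
  det(Sigma - λI) = λ² - trace · λ + det = 0.
  trace = 3 + 17 = 20, det = 3·17 - (-6)² = 15.
Step 2 — discriminant:
  Δ = trace² - 4·det = 400 - 60 = 340.
Step 3 — eigenvalues:
  λ = (trace ± √Δ)/2 = (20 ± 18.4391)/2,
  λ_1 = 19.2195,  λ_2 = 0.7805.

Step 4 — unit eigenvector for λ_1: solve (Sigma - λ_1 I)v = 0. First row:
  (3 - 19.2195)·v_x + (-6)·v_y = 0, i.e. (-16.2195)·v_x + (-6)·v_y = 0,
  so v ∝ (b, λ_1 - a) = (-6, 16.2195); multiply by -1 so the first entry is positive: u = (6, -16.2195).
  ||u|| = √((6)² + (-16.2195)²) = √(299.0736) ≈ 17.2937,
  v_1 = u/||u|| ≈ (0.3469, -0.9379) (||v_1|| = 1).

λ_1 = 19.2195,  λ_2 = 0.7805;  v_1 ≈ (0.3469, -0.9379)


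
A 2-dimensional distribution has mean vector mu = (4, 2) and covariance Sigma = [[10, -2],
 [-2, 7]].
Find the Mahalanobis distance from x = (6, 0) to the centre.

Step 1 — centre the observation: (x - mu) = (2, -2).

Step 2 — invert Sigma. det(Sigma) = 10·7 - (-2)² = 66.
  Sigma^{-1} = (1/det) · [[d, -b], [-b, a]] = [[0.1061, 0.0303],
 [0.0303, 0.1515]].

Step 3 — form the quadratic (x - mu)^T · Sigma^{-1} · (x - mu):
  Sigma^{-1} · (x - mu) = (0.1515, -0.2424).
  (x - mu)^T · [Sigma^{-1} · (x - mu)] = (2)·(0.1515) + (-2)·(-0.2424) = 0.7879.

Step 4 — take square root: d = √(0.7879) ≈ 0.8876.

d(x, mu) = √(0.7879) ≈ 0.8876


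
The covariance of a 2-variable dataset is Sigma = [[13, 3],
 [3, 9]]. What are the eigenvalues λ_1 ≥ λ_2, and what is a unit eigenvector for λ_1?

Step 1 — characteristic polynomial of 2×2 Sigma:
  det(Sigma - λI) = λ² - trace · λ + det = 0.
  trace = 13 + 9 = 22, det = 13·9 - (3)² = 108.
Step 2 — discriminant:
  Δ = trace² - 4·det = 484 - 432 = 52.
Step 3 — eigenvalues:
  λ = (trace ± √Δ)/2 = (22 ± 7.2111)/2,
  λ_1 = 14.6056,  λ_2 = 7.3944.

Step 4 — unit eigenvector for λ_1: solve (Sigma - λ_1 I)v = 0. First row:
  (13 - 14.6056)·v_x + (3)·v_y = 0, i.e. (-1.6056)·v_x + (3)·v_y = 0,
  so v ∝ (b, λ_1 - a) = (3, 1.6056) = u.
  ||u|| = √((3)² + (1.6056)²) = √(11.5778) ≈ 3.4026,
  v_1 = u/||u|| ≈ (0.8817, 0.4719) (||v_1|| = 1).

λ_1 = 14.6056,  λ_2 = 7.3944;  v_1 ≈ (0.8817, 0.4719)


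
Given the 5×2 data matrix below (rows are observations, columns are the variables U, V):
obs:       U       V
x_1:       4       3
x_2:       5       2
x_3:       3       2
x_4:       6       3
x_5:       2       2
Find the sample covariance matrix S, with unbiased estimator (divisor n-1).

Step 1 — column means:
  mean(U) = (4 + 5 + 3 + 6 + 2) / 5 = 20/5 = 4
  mean(V) = (3 + 2 + 2 + 3 + 2) / 5 = 12/5 = 2.4

Step 2 — sample covariance S[i,j] = (1/(n-1)) · Σ_k (x_{k,i} - mean_i) · (x_{k,j} - mean_j), with n-1 = 4.
  S[U,U] = ((0)·(0) + (1)·(1) + (-1)·(-1) + (2)·(2) + (-2)·(-2)) / 4 = 10/4 = 2.5
  S[U,V] = ((0)·(0.6) + (1)·(-0.4) + (-1)·(-0.4) + (2)·(0.6) + (-2)·(-0.4)) / 4 = 2/4 = 0.5
  S[V,V] = ((0.6)·(0.6) + (-0.4)·(-0.4) + (-0.4)·(-0.4) + (0.6)·(0.6) + (-0.4)·(-0.4)) / 4 = 1.2/4 = 0.3

S is symmetric (S[j,i] = S[i,j]). Assembling:

S = [[2.5, 0.5],
 [0.5, 0.3]]


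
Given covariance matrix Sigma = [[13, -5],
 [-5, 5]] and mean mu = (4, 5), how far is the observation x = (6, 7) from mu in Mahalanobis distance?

Step 1 — centre the observation: (x - mu) = (2, 2).

Step 2 — invert Sigma. det(Sigma) = 13·5 - (-5)² = 40.
  Sigma^{-1} = (1/det) · [[d, -b], [-b, a]] = [[0.125, 0.125],
 [0.125, 0.325]].

Step 3 — form the quadratic (x - mu)^T · Sigma^{-1} · (x - mu):
  Sigma^{-1} · (x - mu) = (0.5, 0.9).
  (x - mu)^T · [Sigma^{-1} · (x - mu)] = (2)·(0.5) + (2)·(0.9) = 2.8.

Step 4 — take square root: d = √(2.8) ≈ 1.6733.

d(x, mu) = √(2.8) ≈ 1.6733


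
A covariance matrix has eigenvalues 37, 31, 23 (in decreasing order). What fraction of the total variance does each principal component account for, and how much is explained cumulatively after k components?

Step 1 — total variance = trace(Sigma) = Σ λ_i = 37 + 31 + 23 = 91.

Step 2 — fraction explained by component i = λ_i / Σ λ:
  PC1: 37/91 = 0.4066
  PC2: 31/91 = 0.3407
  PC3: 23/91 = 0.2527

Step 3 — cumulative fraction after k components = (λ_1 + ... + λ_k) / Σ λ:
  k = 1: 37/91 = 0.4066
  k = 2: (37 + 31)/91 = 68/91 = 0.7473
  k = 3: (37 + 31 + 23)/91 = 91/91 = 1

Summary (fraction, with percent):

explained: PC1 0.4066 (40.66%), PC2 0.3407 (34.07%), PC3 0.2527 (25.27%);  cumulative: 0.4066, 0.7473, 1


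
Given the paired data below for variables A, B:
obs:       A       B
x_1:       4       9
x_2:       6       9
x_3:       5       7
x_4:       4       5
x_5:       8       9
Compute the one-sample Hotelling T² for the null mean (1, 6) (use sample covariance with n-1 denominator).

Step 1 — sample mean vector:
  mean(A) = (4 + 6 + 5 + 4 + 8) / 5 = 27/5 = 5.4
  mean(B) = (9 + 9 + 7 + 5 + 9) / 5 = 39/5 = 7.8
  x̄ = (5.4, 7.8),  deviation x̄ - mu_0 = (5.4, 7.8) - (1, 6) = (4.4, 1.8).

Step 2 — sample covariance matrix, S[i,j] = (1/(n-1)) · Σ_k (x_{k,i} - mean_i) · (x_{k,j} - mean_j), divisor n-1 = 4:
  S[A,A] = ((-1.4)·(-1.4) + (0.6)·(0.6) + (-0.4)·(-0.4) + (-1.4)·(-1.4) + (2.6)·(2.6)) / 4 = 11.2/4 = 2.8
  S[A,B] = ((-1.4)·(1.2) + (0.6)·(1.2) + (-0.4)·(-0.8) + (-1.4)·(-2.8) + (2.6)·(1.2)) / 4 = 6.4/4 = 1.6
  S[B,B] = ((1.2)·(1.2) + (1.2)·(1.2) + (-0.8)·(-0.8) + (-2.8)·(-2.8) + (1.2)·(1.2)) / 4 = 12.8/4 = 3.2
  S = [[2.8, 1.6],
 [1.6, 3.2]].

Step 3 — invert S. det(S) = 2.8·3.2 - (1.6)² = 6.4.
  S^{-1} = (1/det) · [[d, -b], [-b, a]] = [[0.5, -0.25],
 [-0.25, 0.4375]].

Step 4 — quadratic form (x̄ - mu_0)^T · S^{-1} · (x̄ - mu_0):
  S^{-1} · (x̄ - mu_0) = (1.75, -0.3125),
  (x̄ - mu_0)^T · [...] = (4.4)·(1.75) + (1.8)·(-0.3125) = 7.1375.

Step 5 — scale by n: T² = 5 · 7.1375 = 35.6875.

T² ≈ 35.6875


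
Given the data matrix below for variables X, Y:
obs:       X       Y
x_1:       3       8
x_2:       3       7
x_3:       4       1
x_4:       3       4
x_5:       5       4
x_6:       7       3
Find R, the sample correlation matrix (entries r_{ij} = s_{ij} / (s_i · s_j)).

Step 1 — column means:
  mean(X) = (3 + 3 + 4 + 3 + 5 + 7) / 6 = 25/6 = 4.1667
  mean(Y) = (8 + 7 + 1 + 4 + 4 + 3) / 6 = 27/6 = 4.5

Step 2 — sample variances and covariances s[i,j] = (1/(n-1)) · Σ_k (x_{k,i} - mean_i) · (x_{k,j} - mean_j), with n-1 = 5:
  s[X,X] = ((-1.1667)·(-1.1667) + (-1.1667)·(-1.1667) + (-0.1667)·(-0.1667) + (-1.1667)·(-1.1667) + (0.8333)·(0.8333) + (2.8333)·(2.8333)) / 5 = 12.8333/5 = 2.5667
  s[X,Y] = ((-1.1667)·(3.5) + (-1.1667)·(2.5) + (-0.1667)·(-3.5) + (-1.1667)·(-0.5) + (0.8333)·(-0.5) + (2.8333)·(-1.5)) / 5 = -10.5/5 = -2.1
  s[Y,Y] = ((3.5)·(3.5) + (2.5)·(2.5) + (-3.5)·(-3.5) + (-0.5)·(-0.5) + (-0.5)·(-0.5) + (-1.5)·(-1.5)) / 5 = 33.5/5 = 6.7
  Sample standard deviations s_i = √(s[i,i]):
  s(X) = √(2.5667) = 1.6021
  s(Y) = √(6.7) = 2.5884

Step 3 — r_{ij} = s_{ij} / (s_i · s_j):
  r[X,X] = 1 (diagonal).
  r[X,Y] = -2.1 / (1.6021 · 2.5884) = -2.1 / 4.1469 = -0.5064
  r[Y,Y] = 1 (diagonal).

R is symmetric with unit diagonal. Assembling:

R = [[1, -0.5064],
 [-0.5064, 1]]


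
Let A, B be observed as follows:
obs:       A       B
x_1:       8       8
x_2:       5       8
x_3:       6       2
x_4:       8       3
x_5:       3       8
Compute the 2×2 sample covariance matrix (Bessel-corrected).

Step 1 — column means:
  mean(A) = (8 + 5 + 6 + 8 + 3) / 5 = 30/5 = 6
  mean(B) = (8 + 8 + 2 + 3 + 8) / 5 = 29/5 = 5.8

Step 2 — sample covariance S[i,j] = (1/(n-1)) · Σ_k (x_{k,i} - mean_i) · (x_{k,j} - mean_j), with n-1 = 4.
  S[A,A] = ((2)·(2) + (-1)·(-1) + (0)·(0) + (2)·(2) + (-3)·(-3)) / 4 = 18/4 = 4.5
  S[A,B] = ((2)·(2.2) + (-1)·(2.2) + (0)·(-3.8) + (2)·(-2.8) + (-3)·(2.2)) / 4 = -10/4 = -2.5
  S[B,B] = ((2.2)·(2.2) + (2.2)·(2.2) + (-3.8)·(-3.8) + (-2.8)·(-2.8) + (2.2)·(2.2)) / 4 = 36.8/4 = 9.2

S is symmetric (S[j,i] = S[i,j]). Assembling:

S = [[4.5, -2.5],
 [-2.5, 9.2]]


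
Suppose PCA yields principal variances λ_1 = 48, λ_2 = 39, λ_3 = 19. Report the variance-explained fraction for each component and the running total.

Step 1 — total variance = trace(Sigma) = Σ λ_i = 48 + 39 + 19 = 106.

Step 2 — fraction explained by component i = λ_i / Σ λ:
  PC1: 48/106 = 0.4528
  PC2: 39/106 = 0.3679
  PC3: 19/106 = 0.1792

Step 3 — cumulative fraction after k components = (λ_1 + ... + λ_k) / Σ λ:
  k = 1: 48/106 = 0.4528
  k = 2: (48 + 39)/106 = 87/106 = 0.8208
  k = 3: (48 + 39 + 19)/106 = 106/106 = 1

Summary (fraction, with percent):

explained: PC1 0.4528 (45.28%), PC2 0.3679 (36.79%), PC3 0.1792 (17.92%);  cumulative: 0.4528, 0.8208, 1


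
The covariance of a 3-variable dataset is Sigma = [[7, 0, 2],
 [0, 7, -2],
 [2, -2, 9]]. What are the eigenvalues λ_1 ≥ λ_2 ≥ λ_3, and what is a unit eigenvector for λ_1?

Step 1 — characteristic polynomial p(λ) = det(λI - Sigma) = λ³ - tr·λ² + c_1·λ - det, where tr = trace, c_1 = sum of the principal 2×2 minors, det = det(Sigma):
  tr = 7 + 7 + 9 = 23,
  c_1 = (7·7 - (0)²) + (7·9 - (2)²) + (7·9 - (-2)²) = 49 + 59 + 59 = 167,
  det = 7·(7·9 - (-2)²) - (0)·((0)·9 - (-2)·(2)) + (2)·((0)·(-2) - 7·(2)) = 7·(59) - (0)·(4) + (2)·(-14) = 385.
  So p(λ) = λ³ - 23λ² + 167λ - 385.
Step 2 — look for an integer root (rational root theorem: any rational root is an integer divisor of 385). Testing λ = 5:
  p(5) = 125 - 575 + 835 - 385 = 0  ✓
  Dividing out (λ - 5): p(λ) = (λ - 5)(λ² - 18λ + 77).
Step 3 — remaining eigenvalues from the quadratic λ² - 18λ + 77 = 0:
  Δ = 18² - 4·77 = 324 - 308 = 16,  λ = (18 ± √16)/2 = (18 ± 4)/2 = 11 or 7.
  Sorted: λ_1 = 11,  λ_2 = 7,  λ_3 = 5  (check: sum = 23 = tr ✓).

Step 4 — unit eigenvector for λ_1 = 11: v spans the null space of (Sigma - λ_1 I), whose rows are
  r_1 = (-4, 0, 2),  r_2 = (0, -4, -2),  r_3 = (2, -2, -2).
  v is orthogonal to every row, so take v ∝ r_1 × r_2 = ((0)·(-2) - (2)·(-4), (2)·(0) - (-4)·(-2), (-4)·(-4) - (0)·(0)) = (8, -8, 16).
  Rescale (divide by 8): u = (1, -1, 2).
  ||u|| = √((1)² + (-1)² + (2)²) = √(6) ≈ 2.4495,  v_1 = u/||u|| ≈ (0.4082, -0.4082, 0.8165) (||v_1|| = 1).

λ_1 = 11,  λ_2 = 7,  λ_3 = 5;  v_1 ≈ (0.4082, -0.4082, 0.8165)


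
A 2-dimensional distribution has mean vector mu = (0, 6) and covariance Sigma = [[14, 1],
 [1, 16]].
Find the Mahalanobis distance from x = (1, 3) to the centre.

Step 1 — centre the observation: (x - mu) = (1, -3).

Step 2 — invert Sigma. det(Sigma) = 14·16 - (1)² = 223.
  Sigma^{-1} = (1/det) · [[d, -b], [-b, a]] = [[0.0717, -0.0045],
 [-0.0045, 0.0628]].

Step 3 — form the quadratic (x - mu)^T · Sigma^{-1} · (x - mu):
  Sigma^{-1} · (x - mu) = (0.0852, -0.1928).
  (x - mu)^T · [Sigma^{-1} · (x - mu)] = (1)·(0.0852) + (-3)·(-0.1928) = 0.6637.

Step 4 — take square root: d = √(0.6637) ≈ 0.8147.

d(x, mu) = √(0.6637) ≈ 0.8147


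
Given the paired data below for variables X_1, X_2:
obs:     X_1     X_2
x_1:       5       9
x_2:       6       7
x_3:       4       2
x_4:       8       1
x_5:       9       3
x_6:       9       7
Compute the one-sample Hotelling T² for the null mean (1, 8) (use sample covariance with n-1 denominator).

Step 1 — sample mean vector:
  mean(X_1) = (5 + 6 + 4 + 8 + 9 + 9) / 6 = 41/6 = 6.8333
  mean(X_2) = (9 + 7 + 2 + 1 + 3 + 7) / 6 = 29/6 = 4.8333
  x̄ = (6.8333, 4.8333),  deviation x̄ - mu_0 = (6.8333, 4.8333) - (1, 8) = (5.8333, -3.1667).

Step 2 — sample covariance matrix, S[i,j] = (1/(n-1)) · Σ_k (x_{k,i} - mean_i) · (x_{k,j} - mean_j), divisor n-1 = 5:
  S[X_1,X_1] = ((-1.8333)·(-1.8333) + (-0.8333)·(-0.8333) + (-2.8333)·(-2.8333) + (1.1667)·(1.1667) + (2.1667)·(2.1667) + (2.1667)·(2.1667)) / 5 = 22.8333/5 = 4.5667
  S[X_1,X_2] = ((-1.8333)·(4.1667) + (-0.8333)·(2.1667) + (-2.8333)·(-2.8333) + (1.1667)·(-3.8333) + (2.1667)·(-1.8333) + (2.1667)·(2.1667)) / 5 = -5.1667/5 = -1.0333
  S[X_2,X_2] = ((4.1667)·(4.1667) + (2.1667)·(2.1667) + (-2.8333)·(-2.8333) + (-3.8333)·(-3.8333) + (-1.8333)·(-1.8333) + (2.1667)·(2.1667)) / 5 = 52.8333/5 = 10.5667
  S = [[4.5667, -1.0333],
 [-1.0333, 10.5667]].

Step 3 — invert S. det(S) = 4.5667·10.5667 - (-1.0333)² = 47.1867.
  S^{-1} = (1/det) · [[d, -b], [-b, a]] = [[0.2239, 0.0219],
 [0.0219, 0.0968]].

Step 4 — quadratic form (x̄ - mu_0)^T · S^{-1} · (x̄ - mu_0):
  S^{-1} · (x̄ - mu_0) = (1.2369, -0.1787),
  (x̄ - mu_0)^T · [...] = (5.8333)·(1.2369) + (-3.1667)·(-0.1787) = 7.7814.

Step 5 — scale by n: T² = 6 · 7.7814 = 46.6883.

T² ≈ 46.6883


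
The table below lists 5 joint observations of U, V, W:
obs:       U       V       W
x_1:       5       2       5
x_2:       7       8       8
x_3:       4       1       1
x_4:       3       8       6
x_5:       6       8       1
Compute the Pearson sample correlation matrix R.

Step 1 — column means:
  mean(U) = (5 + 7 + 4 + 3 + 6) / 5 = 25/5 = 5
  mean(V) = (2 + 8 + 1 + 8 + 8) / 5 = 27/5 = 5.4
  mean(W) = (5 + 8 + 1 + 6 + 1) / 5 = 21/5 = 4.2

Step 2 — sample variances and covariances s[i,j] = (1/(n-1)) · Σ_k (x_{k,i} - mean_i) · (x_{k,j} - mean_j), with n-1 = 4:
  s[U,U] = ((0)·(0) + (2)·(2) + (-1)·(-1) + (-2)·(-2) + (1)·(1)) / 4 = 10/4 = 2.5
  s[U,V] = ((0)·(-3.4) + (2)·(2.6) + (-1)·(-4.4) + (-2)·(2.6) + (1)·(2.6)) / 4 = 7/4 = 1.75
  s[U,W] = ((0)·(0.8) + (2)·(3.8) + (-1)·(-3.2) + (-2)·(1.8) + (1)·(-3.2)) / 4 = 4/4 = 1
  s[V,V] = ((-3.4)·(-3.4) + (2.6)·(2.6) + (-4.4)·(-4.4) + (2.6)·(2.6) + (2.6)·(2.6)) / 4 = 51.2/4 = 12.8
  s[V,W] = ((-3.4)·(0.8) + (2.6)·(3.8) + (-4.4)·(-3.2) + (2.6)·(1.8) + (2.6)·(-3.2)) / 4 = 17.6/4 = 4.4
  s[W,W] = ((0.8)·(0.8) + (3.8)·(3.8) + (-3.2)·(-3.2) + (1.8)·(1.8) + (-3.2)·(-3.2)) / 4 = 38.8/4 = 9.7
  Sample standard deviations s_i = √(s[i,i]):
  s(U) = √(2.5) = 1.5811
  s(V) = √(12.8) = 3.5777
  s(W) = √(9.7) = 3.1145

Step 3 — r_{ij} = s_{ij} / (s_i · s_j):
  r[U,U] = 1 (diagonal).
  r[U,V] = 1.75 / (1.5811 · 3.5777) = 1.75 / 5.6569 = 0.3094
  r[U,W] = 1 / (1.5811 · 3.1145) = 1 / 4.9244 = 0.2031
  r[V,V] = 1 (diagonal).
  r[V,W] = 4.4 / (3.5777 · 3.1145) = 4.4 / 11.1427 = 0.3949
  r[W,W] = 1 (diagonal).

R is symmetric with unit diagonal. Assembling:

R = [[1, 0.3094, 0.2031],
 [0.3094, 1, 0.3949],
 [0.2031, 0.3949, 1]]


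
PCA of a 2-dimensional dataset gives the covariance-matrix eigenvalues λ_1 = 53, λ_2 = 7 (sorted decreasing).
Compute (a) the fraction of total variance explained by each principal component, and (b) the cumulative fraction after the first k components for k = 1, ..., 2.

Step 1 — total variance = trace(Sigma) = Σ λ_i = 53 + 7 = 60.

Step 2 — fraction explained by component i = λ_i / Σ λ:
  PC1: 53/60 = 0.8833
  PC2: 7/60 = 0.1167

Step 3 — cumulative fraction after k components = (λ_1 + ... + λ_k) / Σ λ:
  k = 1: 53/60 = 0.8833
  k = 2: (53 + 7)/60 = 60/60 = 1

Summary (fraction, with percent):

explained: PC1 0.8833 (88.33%), PC2 0.1167 (11.67%);  cumulative: 0.8833, 1


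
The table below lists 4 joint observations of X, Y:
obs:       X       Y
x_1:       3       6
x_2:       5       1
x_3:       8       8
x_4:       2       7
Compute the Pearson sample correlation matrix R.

Step 1 — column means:
  mean(X) = (3 + 5 + 8 + 2) / 4 = 18/4 = 4.5
  mean(Y) = (6 + 1 + 8 + 7) / 4 = 22/4 = 5.5

Step 2 — sample variances and covariances s[i,j] = (1/(n-1)) · Σ_k (x_{k,i} - mean_i) · (x_{k,j} - mean_j), with n-1 = 3:
  s[X,X] = ((-1.5)·(-1.5) + (0.5)·(0.5) + (3.5)·(3.5) + (-2.5)·(-2.5)) / 3 = 21/3 = 7
  s[X,Y] = ((-1.5)·(0.5) + (0.5)·(-4.5) + (3.5)·(2.5) + (-2.5)·(1.5)) / 3 = 2/3 = 0.6667
  s[Y,Y] = ((0.5)·(0.5) + (-4.5)·(-4.5) + (2.5)·(2.5) + (1.5)·(1.5)) / 3 = 29/3 = 9.6667
  Sample standard deviations s_i = √(s[i,i]):
  s(X) = √(7) = 2.6458
  s(Y) = √(9.6667) = 3.1091

Step 3 — r_{ij} = s_{ij} / (s_i · s_j):
  r[X,X] = 1 (diagonal).
  r[X,Y] = 0.6667 / (2.6458 · 3.1091) = 0.6667 / 8.226 = 0.081
  r[Y,Y] = 1 (diagonal).

R is symmetric with unit diagonal. Assembling:

R = [[1, 0.081],
 [0.081, 1]]


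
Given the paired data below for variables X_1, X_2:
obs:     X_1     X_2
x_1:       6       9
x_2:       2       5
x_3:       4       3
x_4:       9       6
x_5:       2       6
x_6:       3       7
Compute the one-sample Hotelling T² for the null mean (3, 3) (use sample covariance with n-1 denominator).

Step 1 — sample mean vector:
  mean(X_1) = (6 + 2 + 4 + 9 + 2 + 3) / 6 = 26/6 = 4.3333
  mean(X_2) = (9 + 5 + 3 + 6 + 6 + 7) / 6 = 36/6 = 6
  x̄ = (4.3333, 6),  deviation x̄ - mu_0 = (4.3333, 6) - (3, 3) = (1.3333, 3).

Step 2 — sample covariance matrix, S[i,j] = (1/(n-1)) · Σ_k (x_{k,i} - mean_i) · (x_{k,j} - mean_j), divisor n-1 = 5:
  S[X_1,X_1] = ((1.6667)·(1.6667) + (-2.3333)·(-2.3333) + (-0.3333)·(-0.3333) + (4.6667)·(4.6667) + (-2.3333)·(-2.3333) + (-1.3333)·(-1.3333)) / 5 = 37.3333/5 = 7.4667
  S[X_1,X_2] = ((1.6667)·(3) + (-2.3333)·(-1) + (-0.3333)·(-3) + (4.6667)·(0) + (-2.3333)·(0) + (-1.3333)·(1)) / 5 = 7/5 = 1.4
  S[X_2,X_2] = ((3)·(3) + (-1)·(-1) + (-3)·(-3) + (0)·(0) + (0)·(0) + (1)·(1)) / 5 = 20/5 = 4
  S = [[7.4667, 1.4],
 [1.4, 4]].

Step 3 — invert S. det(S) = 7.4667·4 - (1.4)² = 27.9067.
  S^{-1} = (1/det) · [[d, -b], [-b, a]] = [[0.1433, -0.0502],
 [-0.0502, 0.2676]].

Step 4 — quadratic form (x̄ - mu_0)^T · S^{-1} · (x̄ - mu_0):
  S^{-1} · (x̄ - mu_0) = (0.0406, 0.7358),
  (x̄ - mu_0)^T · [...] = (1.3333)·(0.0406) + (3)·(0.7358) = 2.2615.

Step 5 — scale by n: T² = 6 · 2.2615 = 13.569.

T² ≈ 13.569


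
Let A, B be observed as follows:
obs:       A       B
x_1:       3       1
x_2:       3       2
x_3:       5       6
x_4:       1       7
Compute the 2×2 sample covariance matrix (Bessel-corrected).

Step 1 — column means:
  mean(A) = (3 + 3 + 5 + 1) / 4 = 12/4 = 3
  mean(B) = (1 + 2 + 6 + 7) / 4 = 16/4 = 4

Step 2 — sample covariance S[i,j] = (1/(n-1)) · Σ_k (x_{k,i} - mean_i) · (x_{k,j} - mean_j), with n-1 = 3.
  S[A,A] = ((0)·(0) + (0)·(0) + (2)·(2) + (-2)·(-2)) / 3 = 8/3 = 2.6667
  S[A,B] = ((0)·(-3) + (0)·(-2) + (2)·(2) + (-2)·(3)) / 3 = -2/3 = -0.6667
  S[B,B] = ((-3)·(-3) + (-2)·(-2) + (2)·(2) + (3)·(3)) / 3 = 26/3 = 8.6667

S is symmetric (S[j,i] = S[i,j]). Assembling:

S = [[2.6667, -0.6667],
 [-0.6667, 8.6667]]


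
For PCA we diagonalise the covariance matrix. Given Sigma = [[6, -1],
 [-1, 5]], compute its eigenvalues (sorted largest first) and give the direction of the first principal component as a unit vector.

Step 1 — characteristic polynomial of 2×2 Sigma:
  det(Sigma - λI) = λ² - trace · λ + det = 0.
  trace = 6 + 5 = 11, det = 6·5 - (-1)² = 29.
Step 2 — discriminant:
  Δ = trace² - 4·det = 121 - 116 = 5.
Step 3 — eigenvalues:
  λ = (trace ± √Δ)/2 = (11 ± 2.2361)/2,
  λ_1 = 6.618,  λ_2 = 4.382.

Step 4 — unit eigenvector for λ_1: solve (Sigma - λ_1 I)v = 0. First row:
  (6 - 6.618)·v_x + (-1)·v_y = 0, i.e. (-0.618)·v_x + (-1)·v_y = 0,
  so v ∝ (b, λ_1 - a) = (-1, 0.618); multiply by -1 so the first entry is positive: u = (1, -0.618).
  ||u|| = √((1)² + (-0.618)²) = √(1.382) ≈ 1.1756,
  v_1 = u/||u|| ≈ (0.8507, -0.5257) (||v_1|| = 1).

λ_1 = 6.618,  λ_2 = 4.382;  v_1 ≈ (0.8507, -0.5257)


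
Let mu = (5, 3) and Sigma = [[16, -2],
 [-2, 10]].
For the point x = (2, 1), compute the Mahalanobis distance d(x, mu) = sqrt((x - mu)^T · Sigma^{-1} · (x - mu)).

Step 1 — centre the observation: (x - mu) = (-3, -2).

Step 2 — invert Sigma. det(Sigma) = 16·10 - (-2)² = 156.
  Sigma^{-1} = (1/det) · [[d, -b], [-b, a]] = [[0.0641, 0.0128],
 [0.0128, 0.1026]].

Step 3 — form the quadratic (x - mu)^T · Sigma^{-1} · (x - mu):
  Sigma^{-1} · (x - mu) = (-0.2179, -0.2436).
  (x - mu)^T · [Sigma^{-1} · (x - mu)] = (-3)·(-0.2179) + (-2)·(-0.2436) = 1.141.

Step 4 — take square root: d = √(1.141) ≈ 1.0682.

d(x, mu) = √(1.141) ≈ 1.0682


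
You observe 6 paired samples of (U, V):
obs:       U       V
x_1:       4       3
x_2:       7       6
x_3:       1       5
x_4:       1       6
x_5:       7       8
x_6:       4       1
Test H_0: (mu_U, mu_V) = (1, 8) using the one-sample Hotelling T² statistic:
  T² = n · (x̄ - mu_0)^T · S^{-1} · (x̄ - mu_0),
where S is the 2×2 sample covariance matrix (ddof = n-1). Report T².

Step 1 — sample mean vector:
  mean(U) = (4 + 7 + 1 + 1 + 7 + 4) / 6 = 24/6 = 4
  mean(V) = (3 + 6 + 5 + 6 + 8 + 1) / 6 = 29/6 = 4.8333
  x̄ = (4, 4.8333),  deviation x̄ - mu_0 = (4, 4.8333) - (1, 8) = (3, -3.1667).

Step 2 — sample covariance matrix, S[i,j] = (1/(n-1)) · Σ_k (x_{k,i} - mean_i) · (x_{k,j} - mean_j), divisor n-1 = 5:
  S[U,U] = ((0)·(0) + (3)·(3) + (-3)·(-3) + (-3)·(-3) + (3)·(3) + (0)·(0)) / 5 = 36/5 = 7.2
  S[U,V] = ((0)·(-1.8333) + (3)·(1.1667) + (-3)·(0.1667) + (-3)·(1.1667) + (3)·(3.1667) + (0)·(-3.8333)) / 5 = 9/5 = 1.8
  S[V,V] = ((-1.8333)·(-1.8333) + (1.1667)·(1.1667) + (0.1667)·(0.1667) + (1.1667)·(1.1667) + (3.1667)·(3.1667) + (-3.8333)·(-3.8333)) / 5 = 30.8333/5 = 6.1667
  S = [[7.2, 1.8],
 [1.8, 6.1667]].

Step 3 — invert S. det(S) = 7.2·6.1667 - (1.8)² = 41.16.
  S^{-1} = (1/det) · [[d, -b], [-b, a]] = [[0.1498, -0.0437],
 [-0.0437, 0.1749]].

Step 4 — quadratic form (x̄ - mu_0)^T · S^{-1} · (x̄ - mu_0):
  S^{-1} · (x̄ - mu_0) = (0.5879, -0.6851),
  (x̄ - mu_0)^T · [...] = (3)·(0.5879) + (-3.1667)·(-0.6851) = 3.9334.

Step 5 — scale by n: T² = 6 · 3.9334 = 23.6006.

T² ≈ 23.6006


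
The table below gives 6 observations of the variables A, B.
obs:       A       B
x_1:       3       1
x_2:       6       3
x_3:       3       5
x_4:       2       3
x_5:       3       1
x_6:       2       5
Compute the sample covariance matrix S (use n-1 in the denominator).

Step 1 — column means:
  mean(A) = (3 + 6 + 3 + 2 + 3 + 2) / 6 = 19/6 = 3.1667
  mean(B) = (1 + 3 + 5 + 3 + 1 + 5) / 6 = 18/6 = 3

Step 2 — sample covariance S[i,j] = (1/(n-1)) · Σ_k (x_{k,i} - mean_i) · (x_{k,j} - mean_j), with n-1 = 5.
  S[A,A] = ((-0.1667)·(-0.1667) + (2.8333)·(2.8333) + (-0.1667)·(-0.1667) + (-1.1667)·(-1.1667) + (-0.1667)·(-0.1667) + (-1.1667)·(-1.1667)) / 5 = 10.8333/5 = 2.1667
  S[A,B] = ((-0.1667)·(-2) + (2.8333)·(0) + (-0.1667)·(2) + (-1.1667)·(0) + (-0.1667)·(-2) + (-1.1667)·(2)) / 5 = -2/5 = -0.4
  S[B,B] = ((-2)·(-2) + (0)·(0) + (2)·(2) + (0)·(0) + (-2)·(-2) + (2)·(2)) / 5 = 16/5 = 3.2

S is symmetric (S[j,i] = S[i,j]). Assembling:

S = [[2.1667, -0.4],
 [-0.4, 3.2]]


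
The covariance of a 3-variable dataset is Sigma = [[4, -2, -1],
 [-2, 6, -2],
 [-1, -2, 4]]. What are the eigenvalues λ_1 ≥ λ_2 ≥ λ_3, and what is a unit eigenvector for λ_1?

Step 1 — characteristic polynomial p(λ) = det(λI - Sigma) = λ³ - tr·λ² + c_1·λ - det, where tr = trace, c_1 = sum of the principal 2×2 minors, det = det(Sigma):
  tr = 4 + 6 + 4 = 14,
  c_1 = (4·6 - (-2)²) + (4·4 - (-1)²) + (6·4 - (-2)²) = 20 + 15 + 20 = 55,
  det = 4·(6·4 - (-2)²) - (-2)·((-2)·4 - (-2)·(-1)) + (-1)·((-2)·(-2) - 6·(-1)) = 4·(20) - (-2)·(-10) + (-1)·(10) = 50.
  So p(λ) = λ³ - 14λ² + 55λ - 50.
Step 2 — look for an integer root (rational root theorem: any rational root is an integer divisor of 50). Testing λ = 5:
  p(5) = 125 - 350 + 275 - 50 = 0  ✓
  Dividing out (λ - 5): p(λ) = (λ - 5)(λ² - 9λ + 10).
Step 3 — remaining eigenvalues from the quadratic λ² - 9λ + 10 = 0:
  Δ = 9² - 4·10 = 81 - 40 = 41,  λ = (9 ± √41)/2 = (9 ± 6.4031)/2 ≈ 7.7016 or 1.2984.
  Sorted: λ_1 = 7.7016,  λ_2 = 5,  λ_3 = 1.2984  (check: sum = 14 = tr ✓).

Step 4 — unit eigenvector for λ_1 ≈ 7.7016: v spans the null space of (Sigma - λ_1 I), whose rows are
  r_1 = (-3.7016, -2, -1),  r_2 = (-2, -1.7016, -2),  r_3 = (-1, -2, -3.7016).
  v is orthogonal to every row, so take v ∝ r_1 × r_2 = ((-2)·(-2) - (-1)·(-1.7016), (-1)·(-2) - (-3.7016)·(-2), (-3.7016)·(-1.7016) - (-2)·(-2)) ≈ (2.2984, -5.4031, 2.2984).
  Let u = (2.2984, -5.4031, 2.2984).
  ||u|| = √((2.2984)² + (-5.4031)² + (2.2984)²) = √(39.7594) ≈ 6.3055,  v_1 = u/||u|| ≈ (0.3645, -0.8569, 0.3645) (||v_1|| = 1).

λ_1 = 7.7016,  λ_2 = 5,  λ_3 = 1.2984;  v_1 ≈ (0.3645, -0.8569, 0.3645)


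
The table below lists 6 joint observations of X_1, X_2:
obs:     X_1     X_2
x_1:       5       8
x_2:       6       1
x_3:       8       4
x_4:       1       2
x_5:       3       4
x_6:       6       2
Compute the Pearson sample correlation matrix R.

Step 1 — column means:
  mean(X_1) = (5 + 6 + 8 + 1 + 3 + 6) / 6 = 29/6 = 4.8333
  mean(X_2) = (8 + 1 + 4 + 2 + 4 + 2) / 6 = 21/6 = 3.5

Step 2 — sample variances and covariances s[i,j] = (1/(n-1)) · Σ_k (x_{k,i} - mean_i) · (x_{k,j} - mean_j), with n-1 = 5:
  s[X_1,X_1] = ((0.1667)·(0.1667) + (1.1667)·(1.1667) + (3.1667)·(3.1667) + (-3.8333)·(-3.8333) + (-1.8333)·(-1.8333) + (1.1667)·(1.1667)) / 5 = 30.8333/5 = 6.1667
  s[X_1,X_2] = ((0.1667)·(4.5) + (1.1667)·(-2.5) + (3.1667)·(0.5) + (-3.8333)·(-1.5) + (-1.8333)·(0.5) + (1.1667)·(-1.5)) / 5 = 2.5/5 = 0.5
  s[X_2,X_2] = ((4.5)·(4.5) + (-2.5)·(-2.5) + (0.5)·(0.5) + (-1.5)·(-1.5) + (0.5)·(0.5) + (-1.5)·(-1.5)) / 5 = 31.5/5 = 6.3
  Sample standard deviations s_i = √(s[i,i]):
  s(X_1) = √(6.1667) = 2.4833
  s(X_2) = √(6.3) = 2.51

Step 3 — r_{ij} = s_{ij} / (s_i · s_j):
  r[X_1,X_1] = 1 (diagonal).
  r[X_1,X_2] = 0.5 / (2.4833 · 2.51) = 0.5 / 6.233 = 0.0802
  r[X_2,X_2] = 1 (diagonal).

R is symmetric with unit diagonal. Assembling:

R = [[1, 0.0802],
 [0.0802, 1]]


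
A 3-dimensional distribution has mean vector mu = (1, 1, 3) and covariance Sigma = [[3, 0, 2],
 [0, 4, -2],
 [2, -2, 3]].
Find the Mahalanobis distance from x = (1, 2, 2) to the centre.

Step 1 — centre the observation: (x - mu) = (0, 1, -1).

Step 2 — invert Sigma (cofactor / det for 3×3, or solve directly):
  Sigma^{-1} = [[1, -0.5, -1],
 [-0.5, 0.625, 0.75],
 [-1, 0.75, 1.5]].

Step 3 — form the quadratic (x - mu)^T · Sigma^{-1} · (x - mu):
  Sigma^{-1} · (x - mu) = (0.5, -0.125, -0.75).
  (x - mu)^T · [Sigma^{-1} · (x - mu)] = (0)·(0.5) + (1)·(-0.125) + (-1)·(-0.75) = 0.625.

Step 4 — take square root: d = √(0.625) ≈ 0.7906.

d(x, mu) = √(0.625) ≈ 0.7906


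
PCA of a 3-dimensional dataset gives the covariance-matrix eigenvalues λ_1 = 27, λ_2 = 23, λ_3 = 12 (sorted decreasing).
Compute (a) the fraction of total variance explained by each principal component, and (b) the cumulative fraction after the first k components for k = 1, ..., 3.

Step 1 — total variance = trace(Sigma) = Σ λ_i = 27 + 23 + 12 = 62.

Step 2 — fraction explained by component i = λ_i / Σ λ:
  PC1: 27/62 = 0.4355
  PC2: 23/62 = 0.371
  PC3: 12/62 = 0.1935

Step 3 — cumulative fraction after k components = (λ_1 + ... + λ_k) / Σ λ:
  k = 1: 27/62 = 0.4355
  k = 2: (27 + 23)/62 = 50/62 = 0.8065
  k = 3: (27 + 23 + 12)/62 = 62/62 = 1

Summary (fraction, with percent):

explained: PC1 0.4355 (43.55%), PC2 0.371 (37.1%), PC3 0.1935 (19.35%);  cumulative: 0.4355, 0.8065, 1
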